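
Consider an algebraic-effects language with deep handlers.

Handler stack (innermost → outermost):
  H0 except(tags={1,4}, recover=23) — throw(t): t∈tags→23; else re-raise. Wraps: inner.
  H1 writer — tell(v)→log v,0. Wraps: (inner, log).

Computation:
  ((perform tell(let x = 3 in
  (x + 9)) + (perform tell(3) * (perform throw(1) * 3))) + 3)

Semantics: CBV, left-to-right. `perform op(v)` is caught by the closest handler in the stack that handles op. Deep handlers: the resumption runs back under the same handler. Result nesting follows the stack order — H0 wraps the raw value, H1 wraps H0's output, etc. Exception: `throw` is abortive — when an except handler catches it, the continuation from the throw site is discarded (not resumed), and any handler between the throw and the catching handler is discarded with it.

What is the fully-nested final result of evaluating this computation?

Answer: (23, (12, 3))

Evaluation trace:
tell(12) @ H1 ⇒ log+=12
tell(3) @ H1 ⇒ log+=3
throw(1) @ H0 caught ⇒ 23
H1 returns (23, (12, 3))
= (23, (12, 3))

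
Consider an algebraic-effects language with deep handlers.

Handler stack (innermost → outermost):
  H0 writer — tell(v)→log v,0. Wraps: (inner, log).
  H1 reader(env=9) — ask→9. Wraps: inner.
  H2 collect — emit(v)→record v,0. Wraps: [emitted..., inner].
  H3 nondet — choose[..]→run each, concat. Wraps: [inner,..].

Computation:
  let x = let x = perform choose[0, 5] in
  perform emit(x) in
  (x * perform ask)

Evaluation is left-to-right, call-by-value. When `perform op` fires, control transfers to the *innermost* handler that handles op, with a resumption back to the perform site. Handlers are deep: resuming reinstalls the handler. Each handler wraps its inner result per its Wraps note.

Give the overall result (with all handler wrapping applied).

Evaluation trace:
choose[0, 5] @ H3
  branch[0] choose=0:
    emit(0) @ H2 ⇒ out+=0
    ask @ H1 ⇒ 9
    H0 returns (0, ())
    H1 returns (0, ())
    H2 returns [0, (0, ())]
    H3 returns [[0, (0, ())]]
  branch[1] choose=5:
    emit(5) @ H2 ⇒ out+=5
    ask @ H1 ⇒ 9
    H0 returns (0, ())
    H1 returns (0, ())
    H2 returns [5, (0, ())]
    H3 returns [[5, (0, ())]]
= [[0, (0, ())], [5, (0, ())]]

Answer: [[0, (0, ())], [5, (0, ())]]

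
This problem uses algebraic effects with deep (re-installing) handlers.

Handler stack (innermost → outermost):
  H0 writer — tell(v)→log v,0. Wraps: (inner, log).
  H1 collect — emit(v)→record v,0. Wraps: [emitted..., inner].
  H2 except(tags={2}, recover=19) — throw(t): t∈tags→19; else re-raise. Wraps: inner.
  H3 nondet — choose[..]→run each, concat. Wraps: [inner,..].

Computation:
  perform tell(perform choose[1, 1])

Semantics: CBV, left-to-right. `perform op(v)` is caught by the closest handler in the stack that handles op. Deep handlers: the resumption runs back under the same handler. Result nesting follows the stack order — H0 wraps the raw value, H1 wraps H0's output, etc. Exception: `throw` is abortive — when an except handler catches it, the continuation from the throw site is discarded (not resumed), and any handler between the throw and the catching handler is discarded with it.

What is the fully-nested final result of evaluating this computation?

Answer: [[(0, (1))], [(0, (1))]]

Working:
choose[1, 1] @ H3
  branch[0] choose=1:
    tell(1) @ H0 ⇒ log+=1
    H0 returns (0, (1))
    H1 returns [(0, (1))]
    H2 returns [(0, (1))]
    H3 returns [[(0, (1))]]
  branch[1] choose=1:
    tell(1) @ H0 ⇒ log+=1
    H0 returns (0, (1))
    H1 returns [(0, (1))]
    H2 returns [(0, (1))]
    H3 returns [[(0, (1))]]
= [[(0, (1))], [(0, (1))]]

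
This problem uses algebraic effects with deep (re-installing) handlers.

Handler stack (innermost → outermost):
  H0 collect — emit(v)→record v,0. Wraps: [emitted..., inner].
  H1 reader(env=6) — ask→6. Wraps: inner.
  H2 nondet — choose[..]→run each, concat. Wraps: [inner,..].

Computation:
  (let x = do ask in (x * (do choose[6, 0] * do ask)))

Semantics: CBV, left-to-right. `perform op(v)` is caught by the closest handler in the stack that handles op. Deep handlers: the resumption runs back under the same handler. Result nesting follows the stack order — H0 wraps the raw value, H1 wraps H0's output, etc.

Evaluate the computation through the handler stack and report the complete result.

Working:
ask @ H1 ⇒ 6
choose[6, 0] @ H2
  branch[0] choose=6:
    ask @ H1 ⇒ 6
    H0 returns [216]
    H1 returns [216]
    H2 returns [[216]]
  branch[1] choose=0:
    ask @ H1 ⇒ 6
    H0 returns [0]
    H1 returns [0]
    H2 returns [[0]]
= [[216], [0]]

Answer: [[216], [0]]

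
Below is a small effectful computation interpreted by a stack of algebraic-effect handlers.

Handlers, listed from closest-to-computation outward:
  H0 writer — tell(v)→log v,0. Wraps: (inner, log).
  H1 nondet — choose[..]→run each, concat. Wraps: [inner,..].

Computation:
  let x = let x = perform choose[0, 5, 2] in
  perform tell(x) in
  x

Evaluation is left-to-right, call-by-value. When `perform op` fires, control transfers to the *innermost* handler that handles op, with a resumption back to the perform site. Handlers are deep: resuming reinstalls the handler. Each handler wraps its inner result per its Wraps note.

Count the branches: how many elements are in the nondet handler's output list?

Evaluation trace:
choose[0, 5, 2] @ H1
  branch[0] choose=0:
    tell(0) @ H0 ⇒ log+=0
    H0 returns (0, (0))
    H1 returns [(0, (0))]
  branch[1] choose=5:
    tell(5) @ H0 ⇒ log+=5
    H0 returns (0, (5))
    H1 returns [(0, (5))]
  branch[2] choose=2:
    tell(2) @ H0 ⇒ log+=2
    H0 returns (0, (2))
    H1 returns [(0, (2))]
= [(0, (0)), (0, (5)), (0, (2))]

Answer: 3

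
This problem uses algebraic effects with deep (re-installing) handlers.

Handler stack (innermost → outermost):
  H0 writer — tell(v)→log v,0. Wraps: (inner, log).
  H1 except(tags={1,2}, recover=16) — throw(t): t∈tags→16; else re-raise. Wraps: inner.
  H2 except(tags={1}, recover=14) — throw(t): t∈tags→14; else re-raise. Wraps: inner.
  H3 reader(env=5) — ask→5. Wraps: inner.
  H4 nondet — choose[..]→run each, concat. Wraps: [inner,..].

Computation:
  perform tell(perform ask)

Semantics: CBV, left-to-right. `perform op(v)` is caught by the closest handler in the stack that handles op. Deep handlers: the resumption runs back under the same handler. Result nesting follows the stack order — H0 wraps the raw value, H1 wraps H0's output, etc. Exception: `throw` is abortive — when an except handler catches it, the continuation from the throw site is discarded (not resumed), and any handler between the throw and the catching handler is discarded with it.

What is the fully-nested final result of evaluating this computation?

Answer: [(0, (5))]

Evaluation trace:
ask @ H3 ⇒ 5
tell(5) @ H0 ⇒ log+=5
H0 returns (0, (5))
H1 returns (0, (5))
H2 returns (0, (5))
H3 returns (0, (5))
H4 returns [(0, (5))]
= [(0, (5))]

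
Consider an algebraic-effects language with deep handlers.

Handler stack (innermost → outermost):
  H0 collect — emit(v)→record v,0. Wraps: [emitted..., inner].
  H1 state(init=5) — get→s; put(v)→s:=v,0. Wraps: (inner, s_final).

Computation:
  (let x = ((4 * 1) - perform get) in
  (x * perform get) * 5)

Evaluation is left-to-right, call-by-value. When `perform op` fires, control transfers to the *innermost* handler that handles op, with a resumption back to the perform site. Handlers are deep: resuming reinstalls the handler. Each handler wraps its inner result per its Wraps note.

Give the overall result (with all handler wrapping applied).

Answer: ([-25], 5)

Step-by-step:
get @ H1 ⇒ 5
get @ H1 ⇒ 5
H0 returns [-25]
H1 returns ([-25], 5)
= ([-25], 5)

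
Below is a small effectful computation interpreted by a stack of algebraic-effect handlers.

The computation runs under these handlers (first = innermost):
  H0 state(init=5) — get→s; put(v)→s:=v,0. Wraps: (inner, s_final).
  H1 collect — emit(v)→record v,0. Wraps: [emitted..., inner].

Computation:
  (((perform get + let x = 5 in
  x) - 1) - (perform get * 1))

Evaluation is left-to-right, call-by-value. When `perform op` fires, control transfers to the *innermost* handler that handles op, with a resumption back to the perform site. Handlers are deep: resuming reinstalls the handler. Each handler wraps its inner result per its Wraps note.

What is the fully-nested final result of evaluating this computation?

Evaluation trace:
get @ H0 ⇒ 5
get @ H0 ⇒ 5
H0 returns (4, 5)
H1 returns [(4, 5)]
= [(4, 5)]

Answer: [(4, 5)]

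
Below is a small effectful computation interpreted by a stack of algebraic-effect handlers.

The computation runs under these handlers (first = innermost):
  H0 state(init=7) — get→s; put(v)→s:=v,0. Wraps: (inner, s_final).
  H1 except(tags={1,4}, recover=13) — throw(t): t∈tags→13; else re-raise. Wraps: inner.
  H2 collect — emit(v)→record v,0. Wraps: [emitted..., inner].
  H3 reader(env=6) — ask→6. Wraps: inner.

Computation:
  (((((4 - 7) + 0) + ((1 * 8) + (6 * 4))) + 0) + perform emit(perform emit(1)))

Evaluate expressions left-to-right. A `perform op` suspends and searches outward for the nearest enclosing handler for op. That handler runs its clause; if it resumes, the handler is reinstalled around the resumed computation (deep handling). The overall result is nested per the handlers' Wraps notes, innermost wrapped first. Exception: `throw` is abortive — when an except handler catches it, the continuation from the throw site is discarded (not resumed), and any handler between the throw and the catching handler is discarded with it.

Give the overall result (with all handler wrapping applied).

Answer: [1, 0, (29, 7)]

Step-by-step:
emit(1) @ H2 ⇒ out+=1
emit(0) @ H2 ⇒ out+=0
H0 returns (29, 7)
H1 returns (29, 7)
H2 returns [1, 0, (29, 7)]
H3 returns [1, 0, (29, 7)]
= [1, 0, (29, 7)]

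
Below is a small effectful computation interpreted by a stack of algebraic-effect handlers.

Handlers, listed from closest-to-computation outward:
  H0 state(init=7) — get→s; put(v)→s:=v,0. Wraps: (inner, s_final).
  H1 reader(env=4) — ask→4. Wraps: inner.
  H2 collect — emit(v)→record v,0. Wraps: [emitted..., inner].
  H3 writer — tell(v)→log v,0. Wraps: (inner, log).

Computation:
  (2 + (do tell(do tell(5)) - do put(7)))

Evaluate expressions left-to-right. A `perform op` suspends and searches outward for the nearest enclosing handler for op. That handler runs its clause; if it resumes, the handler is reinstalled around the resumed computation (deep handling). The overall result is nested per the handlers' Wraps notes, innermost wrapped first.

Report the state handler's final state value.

Working:
tell(5) @ H3 ⇒ log+=5
tell(0) @ H3 ⇒ log+=0
put(7) @ H0 ⇒ s:=7
H0 returns (2, 7)
H1 returns (2, 7)
H2 returns [(2, 7)]
H3 returns ([(2, 7)], (5, 0))
= ([(2, 7)], (5, 0))

Answer: 7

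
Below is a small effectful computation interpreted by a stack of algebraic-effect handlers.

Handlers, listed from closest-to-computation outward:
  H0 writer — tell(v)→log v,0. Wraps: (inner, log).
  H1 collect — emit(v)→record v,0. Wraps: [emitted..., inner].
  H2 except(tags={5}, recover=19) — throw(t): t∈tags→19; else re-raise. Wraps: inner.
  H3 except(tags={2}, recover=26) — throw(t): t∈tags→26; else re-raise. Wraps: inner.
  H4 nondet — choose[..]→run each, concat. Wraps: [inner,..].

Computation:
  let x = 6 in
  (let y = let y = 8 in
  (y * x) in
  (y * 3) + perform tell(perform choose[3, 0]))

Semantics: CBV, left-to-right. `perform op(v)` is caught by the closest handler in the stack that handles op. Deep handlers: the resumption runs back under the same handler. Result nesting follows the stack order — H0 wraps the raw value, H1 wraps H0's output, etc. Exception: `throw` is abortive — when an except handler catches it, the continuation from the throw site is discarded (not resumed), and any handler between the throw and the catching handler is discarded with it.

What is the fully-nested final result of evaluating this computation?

Working:
choose[3, 0] @ H4
  branch[0] choose=3:
    tell(3) @ H0 ⇒ log+=3
    H0 returns (144, (3))
    H1 returns [(144, (3))]
    H2 returns [(144, (3))]
    H3 returns [(144, (3))]
    H4 returns [[(144, (3))]]
  branch[1] choose=0:
    tell(0) @ H0 ⇒ log+=0
    H0 returns (144, (0))
    H1 returns [(144, (0))]
    H2 returns [(144, (0))]
    H3 returns [(144, (0))]
    H4 returns [[(144, (0))]]
= [[(144, (3))], [(144, (0))]]

Answer: [[(144, (3))], [(144, (0))]]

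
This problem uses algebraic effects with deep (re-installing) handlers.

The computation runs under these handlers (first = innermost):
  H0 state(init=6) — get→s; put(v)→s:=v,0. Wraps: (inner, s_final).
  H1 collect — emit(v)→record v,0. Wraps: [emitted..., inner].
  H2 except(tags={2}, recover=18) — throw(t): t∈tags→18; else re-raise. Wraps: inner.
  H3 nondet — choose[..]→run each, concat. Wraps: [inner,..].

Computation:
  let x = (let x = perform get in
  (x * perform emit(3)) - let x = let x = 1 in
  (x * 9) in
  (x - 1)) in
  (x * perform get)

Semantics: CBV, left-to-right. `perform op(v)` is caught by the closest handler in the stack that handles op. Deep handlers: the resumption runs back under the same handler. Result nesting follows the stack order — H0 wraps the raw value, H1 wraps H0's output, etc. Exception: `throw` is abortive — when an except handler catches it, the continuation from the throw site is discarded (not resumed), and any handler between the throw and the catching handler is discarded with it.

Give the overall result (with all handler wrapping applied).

Step-by-step:
get @ H0 ⇒ 6
emit(3) @ H1 ⇒ out+=3
get @ H0 ⇒ 6
H0 returns (-48, 6)
H1 returns [3, (-48, 6)]
H2 returns [3, (-48, 6)]
H3 returns [[3, (-48, 6)]]
= [[3, (-48, 6)]]

Answer: [[3, (-48, 6)]]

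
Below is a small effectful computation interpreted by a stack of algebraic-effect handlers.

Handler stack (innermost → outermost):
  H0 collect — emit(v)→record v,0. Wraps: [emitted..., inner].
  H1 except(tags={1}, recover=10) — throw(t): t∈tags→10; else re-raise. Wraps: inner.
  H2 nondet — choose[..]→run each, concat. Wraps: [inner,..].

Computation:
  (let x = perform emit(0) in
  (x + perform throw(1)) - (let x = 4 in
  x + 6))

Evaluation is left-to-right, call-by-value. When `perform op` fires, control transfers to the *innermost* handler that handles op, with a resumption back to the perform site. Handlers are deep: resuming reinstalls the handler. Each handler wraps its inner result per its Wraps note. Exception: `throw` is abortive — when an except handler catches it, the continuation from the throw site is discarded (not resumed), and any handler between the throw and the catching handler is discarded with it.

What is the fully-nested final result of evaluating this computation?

Step-by-step:
emit(0) @ H0 ⇒ out+=0
throw(1) @ H1 caught ⇒ 10
H2 returns [10]
= [10]

Answer: [10]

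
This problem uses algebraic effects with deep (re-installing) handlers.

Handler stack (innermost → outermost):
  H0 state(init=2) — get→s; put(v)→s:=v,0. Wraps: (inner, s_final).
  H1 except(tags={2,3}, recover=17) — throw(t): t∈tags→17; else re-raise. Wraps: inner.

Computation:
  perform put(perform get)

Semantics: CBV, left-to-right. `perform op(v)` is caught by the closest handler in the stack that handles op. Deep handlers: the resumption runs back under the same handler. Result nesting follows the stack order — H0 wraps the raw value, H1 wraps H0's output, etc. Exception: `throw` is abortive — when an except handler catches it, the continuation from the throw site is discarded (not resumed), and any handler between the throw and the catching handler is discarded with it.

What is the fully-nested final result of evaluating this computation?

Working:
get @ H0 ⇒ 2
put(2) @ H0 ⇒ s:=2
H0 returns (0, 2)
H1 returns (0, 2)
= (0, 2)

Answer: (0, 2)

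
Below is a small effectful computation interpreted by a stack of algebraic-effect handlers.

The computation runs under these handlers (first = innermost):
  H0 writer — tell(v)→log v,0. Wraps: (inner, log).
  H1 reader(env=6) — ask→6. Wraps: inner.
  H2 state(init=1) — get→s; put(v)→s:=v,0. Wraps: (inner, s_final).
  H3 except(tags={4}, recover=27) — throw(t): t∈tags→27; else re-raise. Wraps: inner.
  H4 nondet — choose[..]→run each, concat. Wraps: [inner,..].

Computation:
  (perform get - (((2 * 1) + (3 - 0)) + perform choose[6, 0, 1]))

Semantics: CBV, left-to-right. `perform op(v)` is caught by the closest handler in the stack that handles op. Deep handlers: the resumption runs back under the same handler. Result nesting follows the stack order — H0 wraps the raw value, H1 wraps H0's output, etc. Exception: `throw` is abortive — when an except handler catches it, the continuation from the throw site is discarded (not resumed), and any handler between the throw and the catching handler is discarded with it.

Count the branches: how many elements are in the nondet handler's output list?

Answer: 3

Step-by-step:
get @ H2 ⇒ 1
choose[6, 0, 1] @ H4
  branch[0] choose=6:
    H0 returns (-10, ())
    H1 returns (-10, ())
    H2 returns ((-10, ()), 1)
    H3 returns ((-10, ()), 1)
    H4 returns [((-10, ()), 1)]
  branch[1] choose=0:
    H0 returns (-4, ())
    H1 returns (-4, ())
    H2 returns ((-4, ()), 1)
    H3 returns ((-4, ()), 1)
    H4 returns [((-4, ()), 1)]
  branch[2] choose=1:
    H0 returns (-5, ())
    H1 returns (-5, ())
    H2 returns ((-5, ()), 1)
    H3 returns ((-5, ()), 1)
    H4 returns [((-5, ()), 1)]
= [((-10, ()), 1), ((-4, ()), 1), ((-5, ()), 1)]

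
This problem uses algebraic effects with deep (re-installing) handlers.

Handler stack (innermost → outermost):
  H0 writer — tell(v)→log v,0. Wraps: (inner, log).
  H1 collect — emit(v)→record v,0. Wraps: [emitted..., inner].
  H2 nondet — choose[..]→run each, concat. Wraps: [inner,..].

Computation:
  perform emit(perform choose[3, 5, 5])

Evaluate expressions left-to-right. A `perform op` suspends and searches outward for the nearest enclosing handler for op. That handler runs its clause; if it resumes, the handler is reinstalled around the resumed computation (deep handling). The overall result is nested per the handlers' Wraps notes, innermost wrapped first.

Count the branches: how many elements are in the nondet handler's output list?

Answer: 3

Evaluation trace:
choose[3, 5, 5] @ H2
  branch[0] choose=3:
    emit(3) @ H1 ⇒ out+=3
    H0 returns (0, ())
    H1 returns [3, (0, ())]
    H2 returns [[3, (0, ())]]
  branch[1] choose=5:
    emit(5) @ H1 ⇒ out+=5
    H0 returns (0, ())
    H1 returns [5, (0, ())]
    H2 returns [[5, (0, ())]]
  branch[2] choose=5:
    emit(5) @ H1 ⇒ out+=5
    H0 returns (0, ())
    H1 returns [5, (0, ())]
    H2 returns [[5, (0, ())]]
= [[3, (0, ())], [5, (0, ())], [5, (0, ())]]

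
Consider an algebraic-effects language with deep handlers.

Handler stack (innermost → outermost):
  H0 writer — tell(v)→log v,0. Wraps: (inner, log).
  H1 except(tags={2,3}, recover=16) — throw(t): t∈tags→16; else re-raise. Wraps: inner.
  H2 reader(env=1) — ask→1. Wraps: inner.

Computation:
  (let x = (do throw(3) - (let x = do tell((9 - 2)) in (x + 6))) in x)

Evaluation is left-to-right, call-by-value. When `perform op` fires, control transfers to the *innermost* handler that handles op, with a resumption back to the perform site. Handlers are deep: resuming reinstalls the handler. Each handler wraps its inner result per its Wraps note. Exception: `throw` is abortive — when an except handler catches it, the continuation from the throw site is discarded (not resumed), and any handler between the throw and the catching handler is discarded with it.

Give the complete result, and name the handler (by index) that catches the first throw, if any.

Answer: 16 ; first throw caught by: H1

Evaluation trace:
throw(3) @ H1 caught ⇒ 16
H2 returns 16
= 16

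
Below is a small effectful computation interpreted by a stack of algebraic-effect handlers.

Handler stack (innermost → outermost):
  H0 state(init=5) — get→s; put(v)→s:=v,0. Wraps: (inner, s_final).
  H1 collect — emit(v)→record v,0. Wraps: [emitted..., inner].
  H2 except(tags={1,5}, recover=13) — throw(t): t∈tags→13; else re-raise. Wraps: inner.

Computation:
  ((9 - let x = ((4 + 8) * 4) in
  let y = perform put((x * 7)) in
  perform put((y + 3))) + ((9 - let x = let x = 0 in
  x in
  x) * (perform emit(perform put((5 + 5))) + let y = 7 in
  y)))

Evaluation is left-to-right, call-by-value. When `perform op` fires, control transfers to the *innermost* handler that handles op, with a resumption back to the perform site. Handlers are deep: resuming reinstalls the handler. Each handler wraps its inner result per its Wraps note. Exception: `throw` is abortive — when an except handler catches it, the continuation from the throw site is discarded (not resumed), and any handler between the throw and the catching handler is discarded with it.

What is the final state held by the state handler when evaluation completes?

Evaluation trace:
put(336) @ H0 ⇒ s:=336
put(3) @ H0 ⇒ s:=3
put(10) @ H0 ⇒ s:=10
emit(0) @ H1 ⇒ out+=0
H0 returns (72, 10)
H1 returns [0, (72, 10)]
H2 returns [0, (72, 10)]
= [0, (72, 10)]

Answer: 10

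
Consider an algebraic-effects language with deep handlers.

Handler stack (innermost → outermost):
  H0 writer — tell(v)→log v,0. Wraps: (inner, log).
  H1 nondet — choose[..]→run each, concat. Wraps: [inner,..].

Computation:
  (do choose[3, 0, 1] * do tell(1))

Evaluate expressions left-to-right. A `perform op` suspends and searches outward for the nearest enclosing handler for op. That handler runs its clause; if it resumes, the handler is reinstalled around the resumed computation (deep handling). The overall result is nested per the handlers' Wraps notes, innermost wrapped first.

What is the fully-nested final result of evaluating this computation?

Answer: [(0, (1)), (0, (1)), (0, (1))]

Step-by-step:
choose[3, 0, 1] @ H1
  branch[0] choose=3:
    tell(1) @ H0 ⇒ log+=1
    H0 returns (0, (1))
    H1 returns [(0, (1))]
  branch[1] choose=0:
    tell(1) @ H0 ⇒ log+=1
    H0 returns (0, (1))
    H1 returns [(0, (1))]
  branch[2] choose=1:
    tell(1) @ H0 ⇒ log+=1
    H0 returns (0, (1))
    H1 returns [(0, (1))]
= [(0, (1)), (0, (1)), (0, (1))]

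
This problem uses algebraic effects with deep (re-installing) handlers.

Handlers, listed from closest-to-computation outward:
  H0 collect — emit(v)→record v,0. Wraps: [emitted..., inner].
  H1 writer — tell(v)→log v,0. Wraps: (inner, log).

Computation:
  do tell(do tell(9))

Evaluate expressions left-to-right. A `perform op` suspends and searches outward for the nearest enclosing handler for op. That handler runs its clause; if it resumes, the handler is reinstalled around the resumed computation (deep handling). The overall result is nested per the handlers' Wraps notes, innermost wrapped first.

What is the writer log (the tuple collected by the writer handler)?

Working:
tell(9) @ H1 ⇒ log+=9
tell(0) @ H1 ⇒ log+=0
H0 returns [0]
H1 returns ([0], (9, 0))
= ([0], (9, 0))

Answer: (9, 0)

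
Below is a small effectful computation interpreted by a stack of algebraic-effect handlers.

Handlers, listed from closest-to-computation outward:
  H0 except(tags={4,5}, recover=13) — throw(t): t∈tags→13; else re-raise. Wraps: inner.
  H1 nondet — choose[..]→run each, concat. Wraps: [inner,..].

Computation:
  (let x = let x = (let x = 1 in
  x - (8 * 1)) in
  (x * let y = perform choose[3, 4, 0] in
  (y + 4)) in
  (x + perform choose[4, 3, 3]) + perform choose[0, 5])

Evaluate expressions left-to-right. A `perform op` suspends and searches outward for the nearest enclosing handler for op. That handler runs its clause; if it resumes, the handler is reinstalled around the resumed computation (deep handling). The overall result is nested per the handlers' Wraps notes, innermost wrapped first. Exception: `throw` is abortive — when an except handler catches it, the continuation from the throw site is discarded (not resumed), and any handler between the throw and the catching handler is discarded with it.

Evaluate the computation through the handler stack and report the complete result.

Working:
choose[3, 4, 0] @ H1
  branch[0] choose=3:
    choose[4, 3, 3] @ H1
      branch[0] choose=4:
        choose[0, 5] @ H1
          branch[0] choose=0:
            H0 returns -45
            H1 returns [-45]
          branch[1] choose=5:
            H0 returns -40
            H1 returns [-40]
      branch[1] choose=3:
        choose[0, 5] @ H1
          branch[0] choose=0:
            H0 returns -46
            H1 returns [-46]
          branch[1] choose=5:
            H0 returns -41
            H1 returns [-41]
      branch[2] choose=3:
        choose[0, 5] @ H1
          branch[0] choose=0:
            H0 returns -46
            H1 returns [-46]
          branch[1] choose=5:
            H0 returns -41
            H1 returns [-41]
  branch[1] choose=4:
    choose[4, 3, 3] @ H1
      branch[0] choose=4:
        choose[0, 5] @ H1
          branch[0] choose=0:
            H0 returns -52
            H1 returns [-52]
          branch[1] choose=5:
            H0 returns -47
            H1 returns [-47]
      branch[1] choose=3:
        choose[0, 5] @ H1
          branch[0] choose=0:
            H0 returns -53
            H1 returns [-53]
          branch[1] choose=5:
            H0 returns -48
            H1 returns [-48]
      branch[2] choose=3:
        choose[0, 5] @ H1
          branch[0] choose=0:
            H0 returns -53
            H1 returns [-53]
          branch[1] choose=5:
            H0 returns -48
            H1 returns [-48]
  branch[2] choose=0:
    choose[4, 3, 3] @ H1
      branch[0] choose=4:
        choose[0, 5] @ H1
          branch[0] choose=0:
            H0 returns -24
            H1 returns [-24]
          branch[1] choose=5:
            H0 returns -19
            H1 returns [-19]
      branch[1] choose=3:
        choose[0, 5] @ H1
          branch[0] choose=0:
            H0 returns -25
            H1 returns [-25]
          branch[1] choose=5:
            H0 returns -20
            H1 returns [-20]
      branch[2] choose=3:
        choose[0, 5] @ H1
          branch[0] choose=0:
            H0 returns -25
            H1 returns [-25]
          branch[1] choose=5:
            H0 returns -20
            H1 returns [-20]
= [-45, -40, -46, -41, -46, -41, -52, -47, -53, -48, -53, -48, -24, -19, -25, -20, -25, -20]

Answer: [-45, -40, -46, -41, -46, -41, -52, -47, -53, -48, -53, -48, -24, -19, -25, -20, -25, -20]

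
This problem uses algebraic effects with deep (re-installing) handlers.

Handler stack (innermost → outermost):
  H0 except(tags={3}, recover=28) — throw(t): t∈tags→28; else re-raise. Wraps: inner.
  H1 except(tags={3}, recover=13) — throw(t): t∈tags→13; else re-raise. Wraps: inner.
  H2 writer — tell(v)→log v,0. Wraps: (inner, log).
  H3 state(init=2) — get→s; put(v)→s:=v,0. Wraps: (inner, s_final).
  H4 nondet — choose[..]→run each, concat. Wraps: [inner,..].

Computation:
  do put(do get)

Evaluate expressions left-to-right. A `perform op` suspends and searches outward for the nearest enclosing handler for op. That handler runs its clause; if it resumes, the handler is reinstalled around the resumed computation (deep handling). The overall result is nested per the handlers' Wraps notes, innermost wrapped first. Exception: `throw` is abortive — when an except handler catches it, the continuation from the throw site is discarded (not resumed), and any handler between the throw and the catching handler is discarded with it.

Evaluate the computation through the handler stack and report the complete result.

Step-by-step:
get @ H3 ⇒ 2
put(2) @ H3 ⇒ s:=2
H0 returns 0
H1 returns 0
H2 returns (0, ())
H3 returns ((0, ()), 2)
H4 returns [((0, ()), 2)]
= [((0, ()), 2)]

Answer: [((0, ()), 2)]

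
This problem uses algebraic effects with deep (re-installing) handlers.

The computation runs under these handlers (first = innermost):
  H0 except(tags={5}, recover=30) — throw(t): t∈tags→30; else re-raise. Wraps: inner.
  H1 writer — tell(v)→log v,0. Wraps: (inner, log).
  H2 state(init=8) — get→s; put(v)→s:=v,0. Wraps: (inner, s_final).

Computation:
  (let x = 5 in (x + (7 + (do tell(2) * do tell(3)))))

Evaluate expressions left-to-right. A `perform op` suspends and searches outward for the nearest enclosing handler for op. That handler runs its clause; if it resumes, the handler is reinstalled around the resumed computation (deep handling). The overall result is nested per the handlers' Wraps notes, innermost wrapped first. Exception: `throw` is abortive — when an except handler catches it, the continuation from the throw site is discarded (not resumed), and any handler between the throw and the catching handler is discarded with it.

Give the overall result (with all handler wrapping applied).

Answer: ((12, (2, 3)), 8)

Step-by-step:
tell(2) @ H1 ⇒ log+=2
tell(3) @ H1 ⇒ log+=3
H0 returns 12
H1 returns (12, (2, 3))
H2 returns ((12, (2, 3)), 8)
= ((12, (2, 3)), 8)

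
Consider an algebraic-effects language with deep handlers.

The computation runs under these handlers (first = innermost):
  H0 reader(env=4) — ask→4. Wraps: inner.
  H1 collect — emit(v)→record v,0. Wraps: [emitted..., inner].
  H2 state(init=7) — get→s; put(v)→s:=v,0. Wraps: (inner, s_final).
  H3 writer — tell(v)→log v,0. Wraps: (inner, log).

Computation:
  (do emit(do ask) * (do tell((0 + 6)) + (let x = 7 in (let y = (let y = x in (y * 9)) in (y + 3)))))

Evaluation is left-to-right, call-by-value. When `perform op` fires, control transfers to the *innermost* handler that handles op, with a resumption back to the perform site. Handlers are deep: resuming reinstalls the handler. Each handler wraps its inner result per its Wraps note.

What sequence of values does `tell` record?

Answer: (6)

Evaluation trace:
ask @ H0 ⇒ 4
emit(4) @ H1 ⇒ out+=4
tell(6) @ H3 ⇒ log+=6
H0 returns 0
H1 returns [4, 0]
H2 returns ([4, 0], 7)
H3 returns (([4, 0], 7), (6))
= (([4, 0], 7), (6))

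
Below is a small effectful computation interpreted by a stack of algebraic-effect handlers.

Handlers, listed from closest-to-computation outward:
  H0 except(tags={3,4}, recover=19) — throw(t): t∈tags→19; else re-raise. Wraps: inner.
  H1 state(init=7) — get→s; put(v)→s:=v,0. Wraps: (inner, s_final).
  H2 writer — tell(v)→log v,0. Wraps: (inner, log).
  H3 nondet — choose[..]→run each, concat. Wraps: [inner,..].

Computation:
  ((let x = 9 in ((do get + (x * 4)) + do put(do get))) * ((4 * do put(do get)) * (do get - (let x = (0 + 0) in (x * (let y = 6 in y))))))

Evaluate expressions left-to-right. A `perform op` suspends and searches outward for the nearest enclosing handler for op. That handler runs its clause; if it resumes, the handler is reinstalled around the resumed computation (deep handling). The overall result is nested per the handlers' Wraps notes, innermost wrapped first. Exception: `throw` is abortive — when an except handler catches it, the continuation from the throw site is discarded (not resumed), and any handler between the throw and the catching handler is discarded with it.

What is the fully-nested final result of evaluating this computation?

Answer: [((0, 7), ())]

Step-by-step:
get @ H1 ⇒ 7
get @ H1 ⇒ 7
put(7) @ H1 ⇒ s:=7
get @ H1 ⇒ 7
put(7) @ H1 ⇒ s:=7
get @ H1 ⇒ 7
H0 returns 0
H1 returns (0, 7)
H2 returns ((0, 7), ())
H3 returns [((0, 7), ())]
= [((0, 7), ())]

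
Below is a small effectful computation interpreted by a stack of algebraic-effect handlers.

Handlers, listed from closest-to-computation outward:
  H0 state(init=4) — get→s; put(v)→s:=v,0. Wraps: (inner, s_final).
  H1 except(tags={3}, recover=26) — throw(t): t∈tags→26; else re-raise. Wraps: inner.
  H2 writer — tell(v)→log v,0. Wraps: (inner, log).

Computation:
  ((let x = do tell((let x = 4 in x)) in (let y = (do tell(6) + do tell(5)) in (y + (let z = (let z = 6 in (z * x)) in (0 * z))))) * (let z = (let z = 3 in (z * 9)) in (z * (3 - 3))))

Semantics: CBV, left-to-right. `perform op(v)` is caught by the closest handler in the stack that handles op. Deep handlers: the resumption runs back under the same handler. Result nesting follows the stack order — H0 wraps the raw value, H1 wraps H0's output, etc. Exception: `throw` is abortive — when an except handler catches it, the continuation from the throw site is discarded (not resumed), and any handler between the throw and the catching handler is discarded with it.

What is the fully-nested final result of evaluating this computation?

Working:
tell(4) @ H2 ⇒ log+=4
tell(6) @ H2 ⇒ log+=6
tell(5) @ H2 ⇒ log+=5
H0 returns (0, 4)
H1 returns (0, 4)
H2 returns ((0, 4), (4, 6, 5))
= ((0, 4), (4, 6, 5))

Answer: ((0, 4), (4, 6, 5))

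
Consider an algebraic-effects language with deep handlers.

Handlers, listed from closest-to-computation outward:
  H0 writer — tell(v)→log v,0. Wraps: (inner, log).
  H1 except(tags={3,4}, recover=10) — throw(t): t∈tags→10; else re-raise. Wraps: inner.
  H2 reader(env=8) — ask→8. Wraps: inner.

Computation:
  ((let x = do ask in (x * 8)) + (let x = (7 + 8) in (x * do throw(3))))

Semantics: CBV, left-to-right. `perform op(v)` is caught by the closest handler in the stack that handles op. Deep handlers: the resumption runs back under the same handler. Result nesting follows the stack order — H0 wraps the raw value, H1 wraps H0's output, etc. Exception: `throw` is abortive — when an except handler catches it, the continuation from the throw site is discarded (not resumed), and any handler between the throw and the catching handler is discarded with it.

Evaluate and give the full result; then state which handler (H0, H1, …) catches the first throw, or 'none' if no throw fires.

Step-by-step:
ask @ H2 ⇒ 8
throw(3) @ H1 caught ⇒ 10
H2 returns 10
= 10

Answer: 10 ; first throw caught by: H1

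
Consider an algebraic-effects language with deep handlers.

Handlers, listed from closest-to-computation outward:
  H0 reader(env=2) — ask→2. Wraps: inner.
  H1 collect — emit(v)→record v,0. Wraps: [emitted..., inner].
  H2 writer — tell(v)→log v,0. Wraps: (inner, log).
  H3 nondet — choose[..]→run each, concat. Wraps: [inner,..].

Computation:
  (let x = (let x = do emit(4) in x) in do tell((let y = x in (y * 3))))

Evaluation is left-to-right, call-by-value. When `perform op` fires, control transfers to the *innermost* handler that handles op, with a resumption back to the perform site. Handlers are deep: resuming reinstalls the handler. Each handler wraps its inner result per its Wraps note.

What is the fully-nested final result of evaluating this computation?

Answer: [([4, 0], (0))]

Evaluation trace:
emit(4) @ H1 ⇒ out+=4
tell(0) @ H2 ⇒ log+=0
H0 returns 0
H1 returns [4, 0]
H2 returns ([4, 0], (0))
H3 returns [([4, 0], (0))]
= [([4, 0], (0))]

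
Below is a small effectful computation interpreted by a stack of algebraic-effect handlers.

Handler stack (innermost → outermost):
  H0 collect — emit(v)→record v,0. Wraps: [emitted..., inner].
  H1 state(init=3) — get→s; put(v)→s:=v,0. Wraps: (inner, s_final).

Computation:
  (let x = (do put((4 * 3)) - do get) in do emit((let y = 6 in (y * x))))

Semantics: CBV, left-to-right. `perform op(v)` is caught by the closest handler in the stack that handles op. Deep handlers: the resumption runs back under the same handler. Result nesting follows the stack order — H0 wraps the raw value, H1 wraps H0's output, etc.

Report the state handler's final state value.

Step-by-step:
put(12) @ H1 ⇒ s:=12
get @ H1 ⇒ 12
emit(-72) @ H0 ⇒ out+=-72
H0 returns [-72, 0]
H1 returns ([-72, 0], 12)
= ([-72, 0], 12)

Answer: 12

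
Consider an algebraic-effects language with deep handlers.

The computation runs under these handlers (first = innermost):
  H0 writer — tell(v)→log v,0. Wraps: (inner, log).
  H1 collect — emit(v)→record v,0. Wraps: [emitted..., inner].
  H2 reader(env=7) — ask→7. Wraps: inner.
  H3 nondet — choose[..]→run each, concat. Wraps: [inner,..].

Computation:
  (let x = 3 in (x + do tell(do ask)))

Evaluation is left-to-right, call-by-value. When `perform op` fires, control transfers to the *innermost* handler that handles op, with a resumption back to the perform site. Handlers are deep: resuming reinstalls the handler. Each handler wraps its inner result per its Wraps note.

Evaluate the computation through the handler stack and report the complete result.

Answer: [[(3, (7))]]

Step-by-step:
ask @ H2 ⇒ 7
tell(7) @ H0 ⇒ log+=7
H0 returns (3, (7))
H1 returns [(3, (7))]
H2 returns [(3, (7))]
H3 returns [[(3, (7))]]
= [[(3, (7))]]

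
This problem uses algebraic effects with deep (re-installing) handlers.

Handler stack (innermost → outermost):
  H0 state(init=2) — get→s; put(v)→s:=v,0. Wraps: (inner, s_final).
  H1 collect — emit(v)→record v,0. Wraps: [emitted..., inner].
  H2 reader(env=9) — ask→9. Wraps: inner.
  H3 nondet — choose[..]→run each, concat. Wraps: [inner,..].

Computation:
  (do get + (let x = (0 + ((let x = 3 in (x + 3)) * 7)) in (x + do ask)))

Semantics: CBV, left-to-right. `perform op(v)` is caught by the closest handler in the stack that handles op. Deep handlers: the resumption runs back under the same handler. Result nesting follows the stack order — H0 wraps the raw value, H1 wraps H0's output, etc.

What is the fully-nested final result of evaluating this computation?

Step-by-step:
get @ H0 ⇒ 2
ask @ H2 ⇒ 9
H0 returns (53, 2)
H1 returns [(53, 2)]
H2 returns [(53, 2)]
H3 returns [[(53, 2)]]
= [[(53, 2)]]

Answer: [[(53, 2)]]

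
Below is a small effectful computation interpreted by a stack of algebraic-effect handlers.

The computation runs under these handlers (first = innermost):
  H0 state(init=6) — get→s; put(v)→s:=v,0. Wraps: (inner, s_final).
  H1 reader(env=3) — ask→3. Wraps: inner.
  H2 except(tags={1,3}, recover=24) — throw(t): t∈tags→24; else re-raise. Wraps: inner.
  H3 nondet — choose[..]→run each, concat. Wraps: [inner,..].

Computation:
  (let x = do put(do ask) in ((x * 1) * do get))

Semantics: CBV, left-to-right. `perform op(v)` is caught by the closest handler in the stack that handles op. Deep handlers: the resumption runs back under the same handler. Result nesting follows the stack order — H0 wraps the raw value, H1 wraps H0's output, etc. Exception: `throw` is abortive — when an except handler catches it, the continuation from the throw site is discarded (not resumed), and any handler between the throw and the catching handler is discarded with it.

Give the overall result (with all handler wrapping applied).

Answer: [(0, 3)]

Working:
ask @ H1 ⇒ 3
put(3) @ H0 ⇒ s:=3
get @ H0 ⇒ 3
H0 returns (0, 3)
H1 returns (0, 3)
H2 returns (0, 3)
H3 returns [(0, 3)]
= [(0, 3)]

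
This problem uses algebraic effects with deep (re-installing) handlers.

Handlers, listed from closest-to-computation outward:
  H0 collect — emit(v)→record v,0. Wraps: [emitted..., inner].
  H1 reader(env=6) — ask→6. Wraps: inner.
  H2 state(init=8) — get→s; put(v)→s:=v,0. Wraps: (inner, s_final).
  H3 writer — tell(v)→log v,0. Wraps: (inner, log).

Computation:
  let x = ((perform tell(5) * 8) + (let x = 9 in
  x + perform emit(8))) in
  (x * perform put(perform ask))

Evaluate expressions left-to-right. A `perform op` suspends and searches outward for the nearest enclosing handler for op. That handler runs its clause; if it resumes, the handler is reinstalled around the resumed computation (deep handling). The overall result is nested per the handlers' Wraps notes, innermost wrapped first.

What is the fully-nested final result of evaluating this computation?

Working:
tell(5) @ H3 ⇒ log+=5
emit(8) @ H0 ⇒ out+=8
ask @ H1 ⇒ 6
put(6) @ H2 ⇒ s:=6
H0 returns [8, 0]
H1 returns [8, 0]
H2 returns ([8, 0], 6)
H3 returns (([8, 0], 6), (5))
= (([8, 0], 6), (5))

Answer: (([8, 0], 6), (5))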